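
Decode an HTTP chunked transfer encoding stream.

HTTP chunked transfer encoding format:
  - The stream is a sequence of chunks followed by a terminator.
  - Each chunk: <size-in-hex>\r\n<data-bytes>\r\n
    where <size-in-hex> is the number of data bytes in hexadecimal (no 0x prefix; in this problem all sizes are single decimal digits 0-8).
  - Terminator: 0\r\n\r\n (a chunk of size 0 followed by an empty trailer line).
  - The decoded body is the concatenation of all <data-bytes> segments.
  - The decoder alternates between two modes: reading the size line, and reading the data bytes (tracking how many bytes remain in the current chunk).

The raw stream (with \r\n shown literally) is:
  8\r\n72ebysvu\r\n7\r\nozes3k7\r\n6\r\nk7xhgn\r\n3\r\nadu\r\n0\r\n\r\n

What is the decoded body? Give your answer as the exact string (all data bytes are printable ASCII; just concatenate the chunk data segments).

Answer: 72ebysvuozes3k7k7xhgnadu

Derivation:
Chunk 1: stream[0..1]='8' size=0x8=8, data at stream[3..11]='72ebysvu' -> body[0..8], body so far='72ebysvu'
Chunk 2: stream[13..14]='7' size=0x7=7, data at stream[16..23]='ozes3k7' -> body[8..15], body so far='72ebysvuozes3k7'
Chunk 3: stream[25..26]='6' size=0x6=6, data at stream[28..34]='k7xhgn' -> body[15..21], body so far='72ebysvuozes3k7k7xhgn'
Chunk 4: stream[36..37]='3' size=0x3=3, data at stream[39..42]='adu' -> body[21..24], body so far='72ebysvuozes3k7k7xhgnadu'
Chunk 5: stream[44..45]='0' size=0 (terminator). Final body='72ebysvuozes3k7k7xhgnadu' (24 bytes)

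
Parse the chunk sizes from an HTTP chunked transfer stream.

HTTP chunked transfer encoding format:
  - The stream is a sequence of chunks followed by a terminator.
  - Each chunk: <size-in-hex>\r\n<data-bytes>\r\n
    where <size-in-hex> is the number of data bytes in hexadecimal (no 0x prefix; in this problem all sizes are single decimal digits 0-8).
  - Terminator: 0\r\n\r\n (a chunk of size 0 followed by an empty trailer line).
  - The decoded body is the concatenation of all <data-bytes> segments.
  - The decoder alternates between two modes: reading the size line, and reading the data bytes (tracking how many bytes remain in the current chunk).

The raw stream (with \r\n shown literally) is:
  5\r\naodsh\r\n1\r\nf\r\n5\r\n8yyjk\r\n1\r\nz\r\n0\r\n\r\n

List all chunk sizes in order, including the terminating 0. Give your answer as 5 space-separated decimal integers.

Answer: 5 1 5 1 0

Derivation:
Chunk 1: stream[0..1]='5' size=0x5=5, data at stream[3..8]='aodsh' -> body[0..5], body so far='aodsh'
Chunk 2: stream[10..11]='1' size=0x1=1, data at stream[13..14]='f' -> body[5..6], body so far='aodshf'
Chunk 3: stream[16..17]='5' size=0x5=5, data at stream[19..24]='8yyjk' -> body[6..11], body so far='aodshf8yyjk'
Chunk 4: stream[26..27]='1' size=0x1=1, data at stream[29..30]='z' -> body[11..12], body so far='aodshf8yyjkz'
Chunk 5: stream[32..33]='0' size=0 (terminator). Final body='aodshf8yyjkz' (12 bytes)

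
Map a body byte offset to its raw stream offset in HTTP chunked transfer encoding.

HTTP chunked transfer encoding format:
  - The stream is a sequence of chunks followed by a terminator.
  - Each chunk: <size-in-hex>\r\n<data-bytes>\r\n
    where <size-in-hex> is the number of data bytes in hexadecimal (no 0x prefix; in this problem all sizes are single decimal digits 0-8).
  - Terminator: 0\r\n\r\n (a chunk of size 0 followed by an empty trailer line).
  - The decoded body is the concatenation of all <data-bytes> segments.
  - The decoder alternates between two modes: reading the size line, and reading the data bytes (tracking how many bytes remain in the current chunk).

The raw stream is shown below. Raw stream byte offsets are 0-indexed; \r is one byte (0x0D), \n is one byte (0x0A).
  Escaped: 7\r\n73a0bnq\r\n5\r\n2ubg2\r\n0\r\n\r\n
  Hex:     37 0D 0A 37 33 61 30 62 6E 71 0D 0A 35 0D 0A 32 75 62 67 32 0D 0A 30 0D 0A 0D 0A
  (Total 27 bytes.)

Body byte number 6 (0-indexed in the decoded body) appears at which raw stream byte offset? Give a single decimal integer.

Chunk 1: stream[0..1]='7' size=0x7=7, data at stream[3..10]='73a0bnq' -> body[0..7], body so far='73a0bnq'
Chunk 2: stream[12..13]='5' size=0x5=5, data at stream[15..20]='2ubg2' -> body[7..12], body so far='73a0bnq2ubg2'
Chunk 3: stream[22..23]='0' size=0 (terminator). Final body='73a0bnq2ubg2' (12 bytes)
Body byte 6 at stream offset 9

Answer: 9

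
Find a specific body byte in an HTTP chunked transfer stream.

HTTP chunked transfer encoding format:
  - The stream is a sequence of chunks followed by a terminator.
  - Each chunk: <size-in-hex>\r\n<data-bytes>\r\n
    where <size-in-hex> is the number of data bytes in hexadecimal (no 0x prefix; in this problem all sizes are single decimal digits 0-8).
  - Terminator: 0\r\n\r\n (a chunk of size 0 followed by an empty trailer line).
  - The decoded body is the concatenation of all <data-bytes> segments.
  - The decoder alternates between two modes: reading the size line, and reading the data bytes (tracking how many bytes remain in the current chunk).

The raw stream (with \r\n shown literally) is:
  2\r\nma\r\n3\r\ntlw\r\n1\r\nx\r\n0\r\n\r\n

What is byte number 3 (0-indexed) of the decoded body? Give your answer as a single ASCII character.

Answer: l

Derivation:
Chunk 1: stream[0..1]='2' size=0x2=2, data at stream[3..5]='ma' -> body[0..2], body so far='ma'
Chunk 2: stream[7..8]='3' size=0x3=3, data at stream[10..13]='tlw' -> body[2..5], body so far='matlw'
Chunk 3: stream[15..16]='1' size=0x1=1, data at stream[18..19]='x' -> body[5..6], body so far='matlwx'
Chunk 4: stream[21..22]='0' size=0 (terminator). Final body='matlwx' (6 bytes)
Body byte 3 = 'l'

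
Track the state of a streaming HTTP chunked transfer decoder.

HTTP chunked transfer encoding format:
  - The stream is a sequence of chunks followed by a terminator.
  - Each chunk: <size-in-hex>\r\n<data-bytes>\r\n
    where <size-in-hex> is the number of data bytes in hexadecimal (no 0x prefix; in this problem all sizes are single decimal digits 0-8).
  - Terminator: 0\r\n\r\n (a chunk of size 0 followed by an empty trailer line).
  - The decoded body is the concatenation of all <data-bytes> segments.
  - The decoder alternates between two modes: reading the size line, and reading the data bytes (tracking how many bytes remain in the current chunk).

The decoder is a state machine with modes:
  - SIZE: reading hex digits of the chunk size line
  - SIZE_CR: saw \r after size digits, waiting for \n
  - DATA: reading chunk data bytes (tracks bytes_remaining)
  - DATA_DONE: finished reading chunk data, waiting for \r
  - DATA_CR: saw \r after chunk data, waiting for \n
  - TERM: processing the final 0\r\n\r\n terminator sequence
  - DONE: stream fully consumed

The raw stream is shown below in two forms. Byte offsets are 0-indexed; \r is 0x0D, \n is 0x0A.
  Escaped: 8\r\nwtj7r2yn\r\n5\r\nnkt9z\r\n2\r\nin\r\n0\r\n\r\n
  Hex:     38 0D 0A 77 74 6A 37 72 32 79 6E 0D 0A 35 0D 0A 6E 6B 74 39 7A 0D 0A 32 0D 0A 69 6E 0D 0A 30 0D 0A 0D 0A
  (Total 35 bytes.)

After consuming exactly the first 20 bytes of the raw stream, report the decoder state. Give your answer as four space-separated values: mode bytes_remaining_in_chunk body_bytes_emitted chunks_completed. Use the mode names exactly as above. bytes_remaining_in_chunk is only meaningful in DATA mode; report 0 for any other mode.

Byte 0 = '8': mode=SIZE remaining=0 emitted=0 chunks_done=0
Byte 1 = 0x0D: mode=SIZE_CR remaining=0 emitted=0 chunks_done=0
Byte 2 = 0x0A: mode=DATA remaining=8 emitted=0 chunks_done=0
Byte 3 = 'w': mode=DATA remaining=7 emitted=1 chunks_done=0
Byte 4 = 't': mode=DATA remaining=6 emitted=2 chunks_done=0
Byte 5 = 'j': mode=DATA remaining=5 emitted=3 chunks_done=0
Byte 6 = '7': mode=DATA remaining=4 emitted=4 chunks_done=0
Byte 7 = 'r': mode=DATA remaining=3 emitted=5 chunks_done=0
Byte 8 = '2': mode=DATA remaining=2 emitted=6 chunks_done=0
Byte 9 = 'y': mode=DATA remaining=1 emitted=7 chunks_done=0
Byte 10 = 'n': mode=DATA_DONE remaining=0 emitted=8 chunks_done=0
Byte 11 = 0x0D: mode=DATA_CR remaining=0 emitted=8 chunks_done=0
Byte 12 = 0x0A: mode=SIZE remaining=0 emitted=8 chunks_done=1
Byte 13 = '5': mode=SIZE remaining=0 emitted=8 chunks_done=1
Byte 14 = 0x0D: mode=SIZE_CR remaining=0 emitted=8 chunks_done=1
Byte 15 = 0x0A: mode=DATA remaining=5 emitted=8 chunks_done=1
Byte 16 = 'n': mode=DATA remaining=4 emitted=9 chunks_done=1
Byte 17 = 'k': mode=DATA remaining=3 emitted=10 chunks_done=1
Byte 18 = 't': mode=DATA remaining=2 emitted=11 chunks_done=1
Byte 19 = '9': mode=DATA remaining=1 emitted=12 chunks_done=1

Answer: DATA 1 12 1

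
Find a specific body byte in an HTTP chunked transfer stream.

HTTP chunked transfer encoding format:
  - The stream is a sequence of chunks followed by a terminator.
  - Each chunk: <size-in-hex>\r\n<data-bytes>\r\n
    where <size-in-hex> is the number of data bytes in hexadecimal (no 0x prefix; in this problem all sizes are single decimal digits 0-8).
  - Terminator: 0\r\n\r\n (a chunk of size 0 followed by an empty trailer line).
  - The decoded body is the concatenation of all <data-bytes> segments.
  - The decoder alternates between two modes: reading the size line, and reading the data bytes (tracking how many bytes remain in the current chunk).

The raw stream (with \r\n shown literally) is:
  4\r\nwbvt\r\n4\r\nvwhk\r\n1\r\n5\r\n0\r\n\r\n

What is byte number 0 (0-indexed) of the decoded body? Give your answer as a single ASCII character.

Chunk 1: stream[0..1]='4' size=0x4=4, data at stream[3..7]='wbvt' -> body[0..4], body so far='wbvt'
Chunk 2: stream[9..10]='4' size=0x4=4, data at stream[12..16]='vwhk' -> body[4..8], body so far='wbvtvwhk'
Chunk 3: stream[18..19]='1' size=0x1=1, data at stream[21..22]='5' -> body[8..9], body so far='wbvtvwhk5'
Chunk 4: stream[24..25]='0' size=0 (terminator). Final body='wbvtvwhk5' (9 bytes)
Body byte 0 = 'w'

Answer: w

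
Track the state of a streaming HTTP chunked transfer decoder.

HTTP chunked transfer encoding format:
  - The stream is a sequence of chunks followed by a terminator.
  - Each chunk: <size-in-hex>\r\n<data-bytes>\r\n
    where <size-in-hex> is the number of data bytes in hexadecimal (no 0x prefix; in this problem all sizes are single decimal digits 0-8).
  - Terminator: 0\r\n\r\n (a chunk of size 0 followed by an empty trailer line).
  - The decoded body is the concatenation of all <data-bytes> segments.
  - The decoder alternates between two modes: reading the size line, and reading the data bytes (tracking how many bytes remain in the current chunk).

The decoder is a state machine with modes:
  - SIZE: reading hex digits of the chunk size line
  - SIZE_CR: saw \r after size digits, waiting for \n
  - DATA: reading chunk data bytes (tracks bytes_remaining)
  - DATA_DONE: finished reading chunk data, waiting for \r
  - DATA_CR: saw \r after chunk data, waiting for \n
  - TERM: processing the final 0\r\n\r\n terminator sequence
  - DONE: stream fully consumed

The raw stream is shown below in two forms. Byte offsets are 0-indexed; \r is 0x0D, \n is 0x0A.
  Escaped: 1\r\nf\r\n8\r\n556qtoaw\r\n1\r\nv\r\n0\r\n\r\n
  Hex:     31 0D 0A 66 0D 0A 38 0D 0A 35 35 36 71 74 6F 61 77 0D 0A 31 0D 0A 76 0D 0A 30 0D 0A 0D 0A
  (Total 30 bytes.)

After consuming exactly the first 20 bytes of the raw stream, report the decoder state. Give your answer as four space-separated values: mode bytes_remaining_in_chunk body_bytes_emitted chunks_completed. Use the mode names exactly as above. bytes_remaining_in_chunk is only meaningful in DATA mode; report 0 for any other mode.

Byte 0 = '1': mode=SIZE remaining=0 emitted=0 chunks_done=0
Byte 1 = 0x0D: mode=SIZE_CR remaining=0 emitted=0 chunks_done=0
Byte 2 = 0x0A: mode=DATA remaining=1 emitted=0 chunks_done=0
Byte 3 = 'f': mode=DATA_DONE remaining=0 emitted=1 chunks_done=0
Byte 4 = 0x0D: mode=DATA_CR remaining=0 emitted=1 chunks_done=0
Byte 5 = 0x0A: mode=SIZE remaining=0 emitted=1 chunks_done=1
Byte 6 = '8': mode=SIZE remaining=0 emitted=1 chunks_done=1
Byte 7 = 0x0D: mode=SIZE_CR remaining=0 emitted=1 chunks_done=1
Byte 8 = 0x0A: mode=DATA remaining=8 emitted=1 chunks_done=1
Byte 9 = '5': mode=DATA remaining=7 emitted=2 chunks_done=1
Byte 10 = '5': mode=DATA remaining=6 emitted=3 chunks_done=1
Byte 11 = '6': mode=DATA remaining=5 emitted=4 chunks_done=1
Byte 12 = 'q': mode=DATA remaining=4 emitted=5 chunks_done=1
Byte 13 = 't': mode=DATA remaining=3 emitted=6 chunks_done=1
Byte 14 = 'o': mode=DATA remaining=2 emitted=7 chunks_done=1
Byte 15 = 'a': mode=DATA remaining=1 emitted=8 chunks_done=1
Byte 16 = 'w': mode=DATA_DONE remaining=0 emitted=9 chunks_done=1
Byte 17 = 0x0D: mode=DATA_CR remaining=0 emitted=9 chunks_done=1
Byte 18 = 0x0A: mode=SIZE remaining=0 emitted=9 chunks_done=2
Byte 19 = '1': mode=SIZE remaining=0 emitted=9 chunks_done=2

Answer: SIZE 0 9 2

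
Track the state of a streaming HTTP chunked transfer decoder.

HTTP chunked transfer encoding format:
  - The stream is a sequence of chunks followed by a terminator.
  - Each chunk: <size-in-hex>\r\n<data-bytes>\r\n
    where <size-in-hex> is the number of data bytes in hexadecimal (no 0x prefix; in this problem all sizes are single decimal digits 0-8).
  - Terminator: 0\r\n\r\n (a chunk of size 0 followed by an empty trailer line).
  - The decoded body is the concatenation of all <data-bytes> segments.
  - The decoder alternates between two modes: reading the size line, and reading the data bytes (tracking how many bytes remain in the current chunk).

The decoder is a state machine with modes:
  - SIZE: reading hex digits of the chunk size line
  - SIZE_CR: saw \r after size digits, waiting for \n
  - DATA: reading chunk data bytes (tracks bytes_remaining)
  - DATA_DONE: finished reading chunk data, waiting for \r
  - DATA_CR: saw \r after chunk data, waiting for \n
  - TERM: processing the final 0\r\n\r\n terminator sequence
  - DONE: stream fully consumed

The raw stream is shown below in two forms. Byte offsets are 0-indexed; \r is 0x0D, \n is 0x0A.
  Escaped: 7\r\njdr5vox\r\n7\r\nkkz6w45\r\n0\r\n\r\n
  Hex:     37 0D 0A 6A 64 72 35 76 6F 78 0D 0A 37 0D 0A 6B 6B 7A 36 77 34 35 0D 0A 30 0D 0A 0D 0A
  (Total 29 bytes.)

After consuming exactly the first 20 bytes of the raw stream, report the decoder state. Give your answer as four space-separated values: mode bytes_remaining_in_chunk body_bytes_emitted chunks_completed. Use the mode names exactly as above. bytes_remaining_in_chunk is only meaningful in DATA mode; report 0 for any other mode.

Byte 0 = '7': mode=SIZE remaining=0 emitted=0 chunks_done=0
Byte 1 = 0x0D: mode=SIZE_CR remaining=0 emitted=0 chunks_done=0
Byte 2 = 0x0A: mode=DATA remaining=7 emitted=0 chunks_done=0
Byte 3 = 'j': mode=DATA remaining=6 emitted=1 chunks_done=0
Byte 4 = 'd': mode=DATA remaining=5 emitted=2 chunks_done=0
Byte 5 = 'r': mode=DATA remaining=4 emitted=3 chunks_done=0
Byte 6 = '5': mode=DATA remaining=3 emitted=4 chunks_done=0
Byte 7 = 'v': mode=DATA remaining=2 emitted=5 chunks_done=0
Byte 8 = 'o': mode=DATA remaining=1 emitted=6 chunks_done=0
Byte 9 = 'x': mode=DATA_DONE remaining=0 emitted=7 chunks_done=0
Byte 10 = 0x0D: mode=DATA_CR remaining=0 emitted=7 chunks_done=0
Byte 11 = 0x0A: mode=SIZE remaining=0 emitted=7 chunks_done=1
Byte 12 = '7': mode=SIZE remaining=0 emitted=7 chunks_done=1
Byte 13 = 0x0D: mode=SIZE_CR remaining=0 emitted=7 chunks_done=1
Byte 14 = 0x0A: mode=DATA remaining=7 emitted=7 chunks_done=1
Byte 15 = 'k': mode=DATA remaining=6 emitted=8 chunks_done=1
Byte 16 = 'k': mode=DATA remaining=5 emitted=9 chunks_done=1
Byte 17 = 'z': mode=DATA remaining=4 emitted=10 chunks_done=1
Byte 18 = '6': mode=DATA remaining=3 emitted=11 chunks_done=1
Byte 19 = 'w': mode=DATA remaining=2 emitted=12 chunks_done=1

Answer: DATA 2 12 1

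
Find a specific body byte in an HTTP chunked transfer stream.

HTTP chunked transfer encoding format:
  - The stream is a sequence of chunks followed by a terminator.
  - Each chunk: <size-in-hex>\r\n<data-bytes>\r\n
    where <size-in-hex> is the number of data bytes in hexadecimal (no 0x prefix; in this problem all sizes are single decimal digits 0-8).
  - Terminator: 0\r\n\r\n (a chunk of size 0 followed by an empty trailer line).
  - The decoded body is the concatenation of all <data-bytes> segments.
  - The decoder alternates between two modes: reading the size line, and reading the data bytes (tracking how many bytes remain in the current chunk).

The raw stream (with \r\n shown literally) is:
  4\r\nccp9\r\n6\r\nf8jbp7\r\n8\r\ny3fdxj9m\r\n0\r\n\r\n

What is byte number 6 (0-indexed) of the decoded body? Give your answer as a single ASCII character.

Chunk 1: stream[0..1]='4' size=0x4=4, data at stream[3..7]='ccp9' -> body[0..4], body so far='ccp9'
Chunk 2: stream[9..10]='6' size=0x6=6, data at stream[12..18]='f8jbp7' -> body[4..10], body so far='ccp9f8jbp7'
Chunk 3: stream[20..21]='8' size=0x8=8, data at stream[23..31]='y3fdxj9m' -> body[10..18], body so far='ccp9f8jbp7y3fdxj9m'
Chunk 4: stream[33..34]='0' size=0 (terminator). Final body='ccp9f8jbp7y3fdxj9m' (18 bytes)
Body byte 6 = 'j'

Answer: j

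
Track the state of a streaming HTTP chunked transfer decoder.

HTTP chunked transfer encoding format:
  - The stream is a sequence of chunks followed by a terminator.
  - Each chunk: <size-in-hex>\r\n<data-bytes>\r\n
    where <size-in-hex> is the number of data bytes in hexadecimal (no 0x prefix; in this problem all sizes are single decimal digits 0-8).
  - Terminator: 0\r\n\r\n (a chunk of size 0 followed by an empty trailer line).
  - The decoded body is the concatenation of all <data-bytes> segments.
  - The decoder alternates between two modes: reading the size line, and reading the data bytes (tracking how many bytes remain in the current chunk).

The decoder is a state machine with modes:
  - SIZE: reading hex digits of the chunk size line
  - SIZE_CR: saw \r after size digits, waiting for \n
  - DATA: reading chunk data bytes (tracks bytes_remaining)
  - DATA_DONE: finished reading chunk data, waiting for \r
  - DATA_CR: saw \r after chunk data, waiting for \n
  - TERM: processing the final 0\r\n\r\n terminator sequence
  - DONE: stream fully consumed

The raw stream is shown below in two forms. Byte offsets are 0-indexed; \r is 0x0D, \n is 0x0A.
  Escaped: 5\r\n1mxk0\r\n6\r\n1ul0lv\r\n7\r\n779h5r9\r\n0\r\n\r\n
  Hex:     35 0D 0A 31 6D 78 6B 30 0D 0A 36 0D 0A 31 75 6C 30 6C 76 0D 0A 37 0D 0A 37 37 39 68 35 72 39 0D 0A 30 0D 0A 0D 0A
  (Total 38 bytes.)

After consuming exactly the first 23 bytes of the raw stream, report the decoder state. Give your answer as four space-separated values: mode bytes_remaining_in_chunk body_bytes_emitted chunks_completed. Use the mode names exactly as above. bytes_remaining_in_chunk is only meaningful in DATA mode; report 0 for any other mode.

Answer: SIZE_CR 0 11 2

Derivation:
Byte 0 = '5': mode=SIZE remaining=0 emitted=0 chunks_done=0
Byte 1 = 0x0D: mode=SIZE_CR remaining=0 emitted=0 chunks_done=0
Byte 2 = 0x0A: mode=DATA remaining=5 emitted=0 chunks_done=0
Byte 3 = '1': mode=DATA remaining=4 emitted=1 chunks_done=0
Byte 4 = 'm': mode=DATA remaining=3 emitted=2 chunks_done=0
Byte 5 = 'x': mode=DATA remaining=2 emitted=3 chunks_done=0
Byte 6 = 'k': mode=DATA remaining=1 emitted=4 chunks_done=0
Byte 7 = '0': mode=DATA_DONE remaining=0 emitted=5 chunks_done=0
Byte 8 = 0x0D: mode=DATA_CR remaining=0 emitted=5 chunks_done=0
Byte 9 = 0x0A: mode=SIZE remaining=0 emitted=5 chunks_done=1
Byte 10 = '6': mode=SIZE remaining=0 emitted=5 chunks_done=1
Byte 11 = 0x0D: mode=SIZE_CR remaining=0 emitted=5 chunks_done=1
Byte 12 = 0x0A: mode=DATA remaining=6 emitted=5 chunks_done=1
Byte 13 = '1': mode=DATA remaining=5 emitted=6 chunks_done=1
Byte 14 = 'u': mode=DATA remaining=4 emitted=7 chunks_done=1
Byte 15 = 'l': mode=DATA remaining=3 emitted=8 chunks_done=1
Byte 16 = '0': mode=DATA remaining=2 emitted=9 chunks_done=1
Byte 17 = 'l': mode=DATA remaining=1 emitted=10 chunks_done=1
Byte 18 = 'v': mode=DATA_DONE remaining=0 emitted=11 chunks_done=1
Byte 19 = 0x0D: mode=DATA_CR remaining=0 emitted=11 chunks_done=1
Byte 20 = 0x0A: mode=SIZE remaining=0 emitted=11 chunks_done=2
Byte 21 = '7': mode=SIZE remaining=0 emitted=11 chunks_done=2
Byte 22 = 0x0D: mode=SIZE_CR remaining=0 emitted=11 chunks_done=2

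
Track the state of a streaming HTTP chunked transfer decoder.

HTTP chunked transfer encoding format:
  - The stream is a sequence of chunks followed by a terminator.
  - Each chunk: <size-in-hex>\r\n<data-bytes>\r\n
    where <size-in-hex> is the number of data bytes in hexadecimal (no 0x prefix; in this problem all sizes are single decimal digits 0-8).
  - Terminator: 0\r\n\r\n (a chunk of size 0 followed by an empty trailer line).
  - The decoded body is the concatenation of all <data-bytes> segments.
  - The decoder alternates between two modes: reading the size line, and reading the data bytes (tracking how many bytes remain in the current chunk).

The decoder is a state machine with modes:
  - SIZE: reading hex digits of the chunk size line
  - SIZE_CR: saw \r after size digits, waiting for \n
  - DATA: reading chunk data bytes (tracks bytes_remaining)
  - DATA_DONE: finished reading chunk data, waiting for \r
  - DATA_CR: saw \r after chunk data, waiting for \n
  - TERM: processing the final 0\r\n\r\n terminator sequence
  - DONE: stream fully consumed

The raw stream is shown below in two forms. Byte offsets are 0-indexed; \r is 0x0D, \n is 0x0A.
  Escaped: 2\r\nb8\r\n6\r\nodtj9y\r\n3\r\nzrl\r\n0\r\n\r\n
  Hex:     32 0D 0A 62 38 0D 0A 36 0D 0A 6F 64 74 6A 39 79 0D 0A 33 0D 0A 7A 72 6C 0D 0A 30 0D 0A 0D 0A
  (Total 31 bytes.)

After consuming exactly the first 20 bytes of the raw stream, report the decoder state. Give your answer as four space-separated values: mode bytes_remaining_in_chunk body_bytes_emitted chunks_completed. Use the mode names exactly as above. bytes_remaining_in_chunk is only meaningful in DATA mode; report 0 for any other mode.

Byte 0 = '2': mode=SIZE remaining=0 emitted=0 chunks_done=0
Byte 1 = 0x0D: mode=SIZE_CR remaining=0 emitted=0 chunks_done=0
Byte 2 = 0x0A: mode=DATA remaining=2 emitted=0 chunks_done=0
Byte 3 = 'b': mode=DATA remaining=1 emitted=1 chunks_done=0
Byte 4 = '8': mode=DATA_DONE remaining=0 emitted=2 chunks_done=0
Byte 5 = 0x0D: mode=DATA_CR remaining=0 emitted=2 chunks_done=0
Byte 6 = 0x0A: mode=SIZE remaining=0 emitted=2 chunks_done=1
Byte 7 = '6': mode=SIZE remaining=0 emitted=2 chunks_done=1
Byte 8 = 0x0D: mode=SIZE_CR remaining=0 emitted=2 chunks_done=1
Byte 9 = 0x0A: mode=DATA remaining=6 emitted=2 chunks_done=1
Byte 10 = 'o': mode=DATA remaining=5 emitted=3 chunks_done=1
Byte 11 = 'd': mode=DATA remaining=4 emitted=4 chunks_done=1
Byte 12 = 't': mode=DATA remaining=3 emitted=5 chunks_done=1
Byte 13 = 'j': mode=DATA remaining=2 emitted=6 chunks_done=1
Byte 14 = '9': mode=DATA remaining=1 emitted=7 chunks_done=1
Byte 15 = 'y': mode=DATA_DONE remaining=0 emitted=8 chunks_done=1
Byte 16 = 0x0D: mode=DATA_CR remaining=0 emitted=8 chunks_done=1
Byte 17 = 0x0A: mode=SIZE remaining=0 emitted=8 chunks_done=2
Byte 18 = '3': mode=SIZE remaining=0 emitted=8 chunks_done=2
Byte 19 = 0x0D: mode=SIZE_CR remaining=0 emitted=8 chunks_done=2

Answer: SIZE_CR 0 8 2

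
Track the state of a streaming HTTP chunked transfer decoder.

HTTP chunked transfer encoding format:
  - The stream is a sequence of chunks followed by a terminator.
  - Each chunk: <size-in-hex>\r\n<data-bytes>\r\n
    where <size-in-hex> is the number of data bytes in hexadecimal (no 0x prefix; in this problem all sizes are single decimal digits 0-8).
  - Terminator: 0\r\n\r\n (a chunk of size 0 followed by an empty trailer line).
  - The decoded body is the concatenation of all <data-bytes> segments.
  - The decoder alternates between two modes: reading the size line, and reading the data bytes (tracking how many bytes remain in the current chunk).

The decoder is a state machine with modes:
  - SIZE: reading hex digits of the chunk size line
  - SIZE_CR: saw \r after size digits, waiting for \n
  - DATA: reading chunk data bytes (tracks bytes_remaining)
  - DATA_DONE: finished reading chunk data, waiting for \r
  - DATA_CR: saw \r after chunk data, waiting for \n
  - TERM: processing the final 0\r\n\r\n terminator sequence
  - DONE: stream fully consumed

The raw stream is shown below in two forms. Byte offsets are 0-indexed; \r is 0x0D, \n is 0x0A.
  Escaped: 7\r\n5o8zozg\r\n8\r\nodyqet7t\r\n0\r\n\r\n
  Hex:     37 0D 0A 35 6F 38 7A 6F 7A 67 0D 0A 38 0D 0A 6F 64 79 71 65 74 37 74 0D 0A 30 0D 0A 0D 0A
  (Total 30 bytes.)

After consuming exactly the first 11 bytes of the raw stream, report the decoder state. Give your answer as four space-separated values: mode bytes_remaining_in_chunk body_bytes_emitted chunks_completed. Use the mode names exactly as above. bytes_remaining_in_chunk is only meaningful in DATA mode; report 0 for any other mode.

Byte 0 = '7': mode=SIZE remaining=0 emitted=0 chunks_done=0
Byte 1 = 0x0D: mode=SIZE_CR remaining=0 emitted=0 chunks_done=0
Byte 2 = 0x0A: mode=DATA remaining=7 emitted=0 chunks_done=0
Byte 3 = '5': mode=DATA remaining=6 emitted=1 chunks_done=0
Byte 4 = 'o': mode=DATA remaining=5 emitted=2 chunks_done=0
Byte 5 = '8': mode=DATA remaining=4 emitted=3 chunks_done=0
Byte 6 = 'z': mode=DATA remaining=3 emitted=4 chunks_done=0
Byte 7 = 'o': mode=DATA remaining=2 emitted=5 chunks_done=0
Byte 8 = 'z': mode=DATA remaining=1 emitted=6 chunks_done=0
Byte 9 = 'g': mode=DATA_DONE remaining=0 emitted=7 chunks_done=0
Byte 10 = 0x0D: mode=DATA_CR remaining=0 emitted=7 chunks_done=0

Answer: DATA_CR 0 7 0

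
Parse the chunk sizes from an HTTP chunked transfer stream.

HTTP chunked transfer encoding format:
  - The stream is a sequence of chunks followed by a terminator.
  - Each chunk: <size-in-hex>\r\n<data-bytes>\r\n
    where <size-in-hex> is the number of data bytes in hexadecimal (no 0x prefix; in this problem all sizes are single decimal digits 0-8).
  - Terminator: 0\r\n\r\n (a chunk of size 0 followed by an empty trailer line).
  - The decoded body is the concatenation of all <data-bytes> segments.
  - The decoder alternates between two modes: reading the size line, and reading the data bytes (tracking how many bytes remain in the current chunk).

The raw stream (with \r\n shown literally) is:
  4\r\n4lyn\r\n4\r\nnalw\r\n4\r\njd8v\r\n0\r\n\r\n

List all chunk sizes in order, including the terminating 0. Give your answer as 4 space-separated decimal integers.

Answer: 4 4 4 0

Derivation:
Chunk 1: stream[0..1]='4' size=0x4=4, data at stream[3..7]='4lyn' -> body[0..4], body so far='4lyn'
Chunk 2: stream[9..10]='4' size=0x4=4, data at stream[12..16]='nalw' -> body[4..8], body so far='4lynnalw'
Chunk 3: stream[18..19]='4' size=0x4=4, data at stream[21..25]='jd8v' -> body[8..12], body so far='4lynnalwjd8v'
Chunk 4: stream[27..28]='0' size=0 (terminator). Final body='4lynnalwjd8v' (12 bytes)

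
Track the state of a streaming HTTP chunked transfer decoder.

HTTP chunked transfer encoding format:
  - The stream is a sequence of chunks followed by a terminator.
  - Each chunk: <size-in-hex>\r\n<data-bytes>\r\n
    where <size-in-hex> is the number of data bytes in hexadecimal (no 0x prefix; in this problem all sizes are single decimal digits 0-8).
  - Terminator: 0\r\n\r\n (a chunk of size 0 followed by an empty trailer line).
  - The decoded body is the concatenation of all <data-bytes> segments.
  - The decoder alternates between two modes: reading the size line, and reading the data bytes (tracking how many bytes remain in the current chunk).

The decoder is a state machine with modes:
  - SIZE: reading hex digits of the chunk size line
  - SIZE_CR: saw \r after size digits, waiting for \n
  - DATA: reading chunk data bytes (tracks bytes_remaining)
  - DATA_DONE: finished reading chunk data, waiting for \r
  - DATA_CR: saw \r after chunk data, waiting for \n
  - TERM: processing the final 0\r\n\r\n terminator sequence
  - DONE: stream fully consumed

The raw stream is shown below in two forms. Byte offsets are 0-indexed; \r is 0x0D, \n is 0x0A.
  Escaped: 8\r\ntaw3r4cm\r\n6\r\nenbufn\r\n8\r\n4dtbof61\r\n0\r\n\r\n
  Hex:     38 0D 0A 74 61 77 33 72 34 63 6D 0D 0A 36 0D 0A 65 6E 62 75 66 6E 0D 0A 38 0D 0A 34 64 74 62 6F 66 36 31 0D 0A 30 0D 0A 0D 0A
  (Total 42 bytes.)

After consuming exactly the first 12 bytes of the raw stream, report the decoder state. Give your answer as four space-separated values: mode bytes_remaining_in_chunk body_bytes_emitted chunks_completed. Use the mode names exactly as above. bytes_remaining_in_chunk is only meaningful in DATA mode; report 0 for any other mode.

Byte 0 = '8': mode=SIZE remaining=0 emitted=0 chunks_done=0
Byte 1 = 0x0D: mode=SIZE_CR remaining=0 emitted=0 chunks_done=0
Byte 2 = 0x0A: mode=DATA remaining=8 emitted=0 chunks_done=0
Byte 3 = 't': mode=DATA remaining=7 emitted=1 chunks_done=0
Byte 4 = 'a': mode=DATA remaining=6 emitted=2 chunks_done=0
Byte 5 = 'w': mode=DATA remaining=5 emitted=3 chunks_done=0
Byte 6 = '3': mode=DATA remaining=4 emitted=4 chunks_done=0
Byte 7 = 'r': mode=DATA remaining=3 emitted=5 chunks_done=0
Byte 8 = '4': mode=DATA remaining=2 emitted=6 chunks_done=0
Byte 9 = 'c': mode=DATA remaining=1 emitted=7 chunks_done=0
Byte 10 = 'm': mode=DATA_DONE remaining=0 emitted=8 chunks_done=0
Byte 11 = 0x0D: mode=DATA_CR remaining=0 emitted=8 chunks_done=0

Answer: DATA_CR 0 8 0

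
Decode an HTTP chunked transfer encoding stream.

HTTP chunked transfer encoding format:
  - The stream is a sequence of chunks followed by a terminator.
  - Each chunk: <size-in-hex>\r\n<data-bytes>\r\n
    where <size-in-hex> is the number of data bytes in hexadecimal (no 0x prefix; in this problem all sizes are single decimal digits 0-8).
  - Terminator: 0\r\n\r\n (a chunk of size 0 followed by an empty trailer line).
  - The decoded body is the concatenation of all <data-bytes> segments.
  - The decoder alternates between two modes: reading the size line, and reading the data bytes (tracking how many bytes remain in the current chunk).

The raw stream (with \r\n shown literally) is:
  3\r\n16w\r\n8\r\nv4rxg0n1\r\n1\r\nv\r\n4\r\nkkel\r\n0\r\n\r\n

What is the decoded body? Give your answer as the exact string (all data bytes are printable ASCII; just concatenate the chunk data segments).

Answer: 16wv4rxg0n1vkkel

Derivation:
Chunk 1: stream[0..1]='3' size=0x3=3, data at stream[3..6]='16w' -> body[0..3], body so far='16w'
Chunk 2: stream[8..9]='8' size=0x8=8, data at stream[11..19]='v4rxg0n1' -> body[3..11], body so far='16wv4rxg0n1'
Chunk 3: stream[21..22]='1' size=0x1=1, data at stream[24..25]='v' -> body[11..12], body so far='16wv4rxg0n1v'
Chunk 4: stream[27..28]='4' size=0x4=4, data at stream[30..34]='kkel' -> body[12..16], body so far='16wv4rxg0n1vkkel'
Chunk 5: stream[36..37]='0' size=0 (terminator). Final body='16wv4rxg0n1vkkel' (16 bytes)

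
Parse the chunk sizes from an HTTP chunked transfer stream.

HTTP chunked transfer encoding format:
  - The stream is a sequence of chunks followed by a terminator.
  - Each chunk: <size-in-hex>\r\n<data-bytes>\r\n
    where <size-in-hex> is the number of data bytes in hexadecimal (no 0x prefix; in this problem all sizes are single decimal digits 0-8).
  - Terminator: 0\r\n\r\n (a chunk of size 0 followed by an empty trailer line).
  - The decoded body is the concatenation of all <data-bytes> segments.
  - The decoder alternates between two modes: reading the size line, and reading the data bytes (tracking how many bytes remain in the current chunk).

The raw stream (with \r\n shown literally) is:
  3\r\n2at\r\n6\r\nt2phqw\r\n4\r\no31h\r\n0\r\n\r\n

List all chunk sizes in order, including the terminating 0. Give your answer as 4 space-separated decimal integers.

Chunk 1: stream[0..1]='3' size=0x3=3, data at stream[3..6]='2at' -> body[0..3], body so far='2at'
Chunk 2: stream[8..9]='6' size=0x6=6, data at stream[11..17]='t2phqw' -> body[3..9], body so far='2att2phqw'
Chunk 3: stream[19..20]='4' size=0x4=4, data at stream[22..26]='o31h' -> body[9..13], body so far='2att2phqwo31h'
Chunk 4: stream[28..29]='0' size=0 (terminator). Final body='2att2phqwo31h' (13 bytes)

Answer: 3 6 4 0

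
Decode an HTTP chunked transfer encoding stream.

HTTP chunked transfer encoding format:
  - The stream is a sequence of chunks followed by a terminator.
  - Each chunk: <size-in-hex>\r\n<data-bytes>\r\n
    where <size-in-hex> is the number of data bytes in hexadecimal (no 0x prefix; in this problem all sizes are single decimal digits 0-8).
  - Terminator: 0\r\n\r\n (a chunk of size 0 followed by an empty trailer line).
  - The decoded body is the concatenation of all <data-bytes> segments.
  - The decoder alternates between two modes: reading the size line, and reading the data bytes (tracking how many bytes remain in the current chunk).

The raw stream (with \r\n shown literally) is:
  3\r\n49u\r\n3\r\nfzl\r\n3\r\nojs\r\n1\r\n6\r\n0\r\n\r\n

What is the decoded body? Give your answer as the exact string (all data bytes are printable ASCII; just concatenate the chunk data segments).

Answer: 49ufzlojs6

Derivation:
Chunk 1: stream[0..1]='3' size=0x3=3, data at stream[3..6]='49u' -> body[0..3], body so far='49u'
Chunk 2: stream[8..9]='3' size=0x3=3, data at stream[11..14]='fzl' -> body[3..6], body so far='49ufzl'
Chunk 3: stream[16..17]='3' size=0x3=3, data at stream[19..22]='ojs' -> body[6..9], body so far='49ufzlojs'
Chunk 4: stream[24..25]='1' size=0x1=1, data at stream[27..28]='6' -> body[9..10], body so far='49ufzlojs6'
Chunk 5: stream[30..31]='0' size=0 (terminator). Final body='49ufzlojs6' (10 bytes)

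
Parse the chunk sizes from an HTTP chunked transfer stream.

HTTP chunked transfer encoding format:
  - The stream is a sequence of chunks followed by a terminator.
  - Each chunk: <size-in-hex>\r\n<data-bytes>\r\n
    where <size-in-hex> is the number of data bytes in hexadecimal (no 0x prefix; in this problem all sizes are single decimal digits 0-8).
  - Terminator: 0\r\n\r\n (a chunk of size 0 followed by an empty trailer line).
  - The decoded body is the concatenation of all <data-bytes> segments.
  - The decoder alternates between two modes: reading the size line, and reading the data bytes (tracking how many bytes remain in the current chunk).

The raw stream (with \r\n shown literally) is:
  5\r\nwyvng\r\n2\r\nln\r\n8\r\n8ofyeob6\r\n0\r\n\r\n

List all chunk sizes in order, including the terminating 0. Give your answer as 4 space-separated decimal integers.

Chunk 1: stream[0..1]='5' size=0x5=5, data at stream[3..8]='wyvng' -> body[0..5], body so far='wyvng'
Chunk 2: stream[10..11]='2' size=0x2=2, data at stream[13..15]='ln' -> body[5..7], body so far='wyvngln'
Chunk 3: stream[17..18]='8' size=0x8=8, data at stream[20..28]='8ofyeob6' -> body[7..15], body so far='wyvngln8ofyeob6'
Chunk 4: stream[30..31]='0' size=0 (terminator). Final body='wyvngln8ofyeob6' (15 bytes)

Answer: 5 2 8 0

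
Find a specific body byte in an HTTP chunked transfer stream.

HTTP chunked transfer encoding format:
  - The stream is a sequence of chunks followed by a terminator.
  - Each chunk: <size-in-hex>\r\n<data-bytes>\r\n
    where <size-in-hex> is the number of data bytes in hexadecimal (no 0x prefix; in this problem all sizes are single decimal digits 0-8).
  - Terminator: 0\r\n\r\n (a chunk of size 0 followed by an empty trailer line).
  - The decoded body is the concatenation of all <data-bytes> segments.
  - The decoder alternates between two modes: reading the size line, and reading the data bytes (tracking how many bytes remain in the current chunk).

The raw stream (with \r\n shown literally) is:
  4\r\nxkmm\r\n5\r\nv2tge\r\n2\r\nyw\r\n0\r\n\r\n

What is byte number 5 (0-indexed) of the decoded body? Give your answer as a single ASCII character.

Answer: 2

Derivation:
Chunk 1: stream[0..1]='4' size=0x4=4, data at stream[3..7]='xkmm' -> body[0..4], body so far='xkmm'
Chunk 2: stream[9..10]='5' size=0x5=5, data at stream[12..17]='v2tge' -> body[4..9], body so far='xkmmv2tge'
Chunk 3: stream[19..20]='2' size=0x2=2, data at stream[22..24]='yw' -> body[9..11], body so far='xkmmv2tgeyw'
Chunk 4: stream[26..27]='0' size=0 (terminator). Final body='xkmmv2tgeyw' (11 bytes)
Body byte 5 = '2'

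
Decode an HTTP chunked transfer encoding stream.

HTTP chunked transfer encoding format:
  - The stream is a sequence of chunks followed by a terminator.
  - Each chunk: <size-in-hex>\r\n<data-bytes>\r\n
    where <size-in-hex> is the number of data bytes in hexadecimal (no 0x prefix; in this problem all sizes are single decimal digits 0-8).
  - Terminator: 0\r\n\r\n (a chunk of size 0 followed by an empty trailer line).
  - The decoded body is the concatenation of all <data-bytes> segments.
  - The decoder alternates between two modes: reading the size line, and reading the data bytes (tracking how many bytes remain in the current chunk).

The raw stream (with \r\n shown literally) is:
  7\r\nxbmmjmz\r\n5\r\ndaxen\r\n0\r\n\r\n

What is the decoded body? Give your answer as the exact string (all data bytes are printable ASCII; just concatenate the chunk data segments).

Chunk 1: stream[0..1]='7' size=0x7=7, data at stream[3..10]='xbmmjmz' -> body[0..7], body so far='xbmmjmz'
Chunk 2: stream[12..13]='5' size=0x5=5, data at stream[15..20]='daxen' -> body[7..12], body so far='xbmmjmzdaxen'
Chunk 3: stream[22..23]='0' size=0 (terminator). Final body='xbmmjmzdaxen' (12 bytes)

Answer: xbmmjmzdaxen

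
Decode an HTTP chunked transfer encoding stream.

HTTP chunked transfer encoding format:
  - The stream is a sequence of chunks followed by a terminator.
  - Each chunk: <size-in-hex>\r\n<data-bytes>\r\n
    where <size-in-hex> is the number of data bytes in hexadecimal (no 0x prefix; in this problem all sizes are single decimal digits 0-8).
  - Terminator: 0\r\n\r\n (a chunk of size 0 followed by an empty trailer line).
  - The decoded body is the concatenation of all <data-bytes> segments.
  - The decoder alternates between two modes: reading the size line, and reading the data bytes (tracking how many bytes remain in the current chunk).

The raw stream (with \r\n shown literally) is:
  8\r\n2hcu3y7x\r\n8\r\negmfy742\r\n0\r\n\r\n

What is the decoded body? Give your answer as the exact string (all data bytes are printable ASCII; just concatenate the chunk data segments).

Answer: 2hcu3y7xegmfy742

Derivation:
Chunk 1: stream[0..1]='8' size=0x8=8, data at stream[3..11]='2hcu3y7x' -> body[0..8], body so far='2hcu3y7x'
Chunk 2: stream[13..14]='8' size=0x8=8, data at stream[16..24]='egmfy742' -> body[8..16], body so far='2hcu3y7xegmfy742'
Chunk 3: stream[26..27]='0' size=0 (terminator). Final body='2hcu3y7xegmfy742' (16 bytes)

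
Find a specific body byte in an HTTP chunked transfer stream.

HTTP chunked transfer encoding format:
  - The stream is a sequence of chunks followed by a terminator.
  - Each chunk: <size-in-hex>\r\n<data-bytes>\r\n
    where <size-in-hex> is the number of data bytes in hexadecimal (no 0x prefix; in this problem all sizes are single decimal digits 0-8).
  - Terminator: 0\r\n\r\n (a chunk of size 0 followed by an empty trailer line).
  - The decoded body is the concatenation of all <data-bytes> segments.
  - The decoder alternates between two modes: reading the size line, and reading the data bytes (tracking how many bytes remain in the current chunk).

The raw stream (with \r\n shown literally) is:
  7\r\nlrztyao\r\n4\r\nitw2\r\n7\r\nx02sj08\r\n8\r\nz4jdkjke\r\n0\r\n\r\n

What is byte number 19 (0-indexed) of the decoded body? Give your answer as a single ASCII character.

Answer: 4

Derivation:
Chunk 1: stream[0..1]='7' size=0x7=7, data at stream[3..10]='lrztyao' -> body[0..7], body so far='lrztyao'
Chunk 2: stream[12..13]='4' size=0x4=4, data at stream[15..19]='itw2' -> body[7..11], body so far='lrztyaoitw2'
Chunk 3: stream[21..22]='7' size=0x7=7, data at stream[24..31]='x02sj08' -> body[11..18], body so far='lrztyaoitw2x02sj08'
Chunk 4: stream[33..34]='8' size=0x8=8, data at stream[36..44]='z4jdkjke' -> body[18..26], body so far='lrztyaoitw2x02sj08z4jdkjke'
Chunk 5: stream[46..47]='0' size=0 (terminator). Final body='lrztyaoitw2x02sj08z4jdkjke' (26 bytes)
Body byte 19 = '4'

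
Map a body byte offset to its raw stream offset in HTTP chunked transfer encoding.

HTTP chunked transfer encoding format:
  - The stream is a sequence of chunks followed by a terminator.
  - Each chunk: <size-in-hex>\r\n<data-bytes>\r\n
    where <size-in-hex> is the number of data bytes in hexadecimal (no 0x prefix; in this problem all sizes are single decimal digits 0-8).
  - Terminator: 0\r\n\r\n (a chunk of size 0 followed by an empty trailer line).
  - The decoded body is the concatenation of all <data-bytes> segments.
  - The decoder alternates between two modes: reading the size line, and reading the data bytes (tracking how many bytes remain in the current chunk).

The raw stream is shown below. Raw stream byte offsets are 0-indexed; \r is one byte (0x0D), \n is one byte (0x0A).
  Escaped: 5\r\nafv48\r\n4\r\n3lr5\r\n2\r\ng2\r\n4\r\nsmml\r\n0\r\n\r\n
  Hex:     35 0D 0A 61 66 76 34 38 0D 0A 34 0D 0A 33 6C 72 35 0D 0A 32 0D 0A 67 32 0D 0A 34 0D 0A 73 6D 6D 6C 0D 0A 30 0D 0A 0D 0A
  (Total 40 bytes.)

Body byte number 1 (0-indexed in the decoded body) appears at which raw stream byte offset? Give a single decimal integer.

Chunk 1: stream[0..1]='5' size=0x5=5, data at stream[3..8]='afv48' -> body[0..5], body so far='afv48'
Chunk 2: stream[10..11]='4' size=0x4=4, data at stream[13..17]='3lr5' -> body[5..9], body so far='afv483lr5'
Chunk 3: stream[19..20]='2' size=0x2=2, data at stream[22..24]='g2' -> body[9..11], body so far='afv483lr5g2'
Chunk 4: stream[26..27]='4' size=0x4=4, data at stream[29..33]='smml' -> body[11..15], body so far='afv483lr5g2smml'
Chunk 5: stream[35..36]='0' size=0 (terminator). Final body='afv483lr5g2smml' (15 bytes)
Body byte 1 at stream offset 4

Answer: 4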